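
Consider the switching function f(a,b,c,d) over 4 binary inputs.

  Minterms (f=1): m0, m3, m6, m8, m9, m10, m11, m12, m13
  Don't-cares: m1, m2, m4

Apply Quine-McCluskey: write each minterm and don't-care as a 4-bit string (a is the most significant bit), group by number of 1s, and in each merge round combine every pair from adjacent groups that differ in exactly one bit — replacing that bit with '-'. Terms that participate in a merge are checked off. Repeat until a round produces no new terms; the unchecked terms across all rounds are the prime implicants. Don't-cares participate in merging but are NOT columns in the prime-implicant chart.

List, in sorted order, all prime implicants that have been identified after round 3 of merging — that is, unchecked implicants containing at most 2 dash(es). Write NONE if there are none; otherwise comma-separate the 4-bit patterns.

--00, 0--0, 1-0-

Round 0: 0000✓ 0001✓ 0010✓ 0011✓ 0100✓ 0110✓ 1000✓ 1001✓ 1010✓ 1011✓ 1100✓ 1101✓
Round 1: -000✓ -001✓ -010✓ -011✓ -100✓ 0-00✓ 0-10✓ 00-0✓ 00-1✓ 000-✓ 001-✓ 01-0✓ 1-00✓ 1-01✓ 10-0✓ 10-1✓ 100-✓ 101-✓ 110-✓
Round 2: --00 -0-0✓ -0-1✓ -00-✓ -01-✓ 0--0 00--✓ 1-0- 10--✓
Round 3: -0--
PIs = {--00, -0--, 0--0, 1-0-}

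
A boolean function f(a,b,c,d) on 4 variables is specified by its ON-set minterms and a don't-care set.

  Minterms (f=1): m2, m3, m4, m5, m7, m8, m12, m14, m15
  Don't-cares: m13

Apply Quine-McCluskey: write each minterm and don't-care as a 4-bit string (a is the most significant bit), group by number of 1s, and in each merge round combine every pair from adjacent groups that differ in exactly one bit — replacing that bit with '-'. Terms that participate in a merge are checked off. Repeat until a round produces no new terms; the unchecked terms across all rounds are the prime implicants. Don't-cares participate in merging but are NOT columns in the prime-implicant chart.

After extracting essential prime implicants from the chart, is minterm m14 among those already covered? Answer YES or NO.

Round 0: 0010✓ 0011✓ 0100✓ 0101✓ 0111✓ 1000✓ 1100✓ 1101✓ 1110✓ 1111✓
Round 1: -100✓ -101✓ -111✓ 0-11 001- 01-1✓ 010-✓ 1-00 11-0✓ 11-1✓ 110-✓ 111-✓
Round 2: -1-1 -10- 11--
PIs = {-1-1, -10-, 0-11, 001-, 1-00, 11--}
Coverage chart:
  m2: 001- ←essential
  m3: 0-11,001-
  m4: -10- ←essential
  m5: -1-1,-10-
  m7: -1-1,0-11
  m8: 1-00 ←essential
  m12: -10-,1-00,11--
  m14: 11-- ←essential
  m15: -1-1,11--
Essential: -10-, 001-, 1-00, 11--

YES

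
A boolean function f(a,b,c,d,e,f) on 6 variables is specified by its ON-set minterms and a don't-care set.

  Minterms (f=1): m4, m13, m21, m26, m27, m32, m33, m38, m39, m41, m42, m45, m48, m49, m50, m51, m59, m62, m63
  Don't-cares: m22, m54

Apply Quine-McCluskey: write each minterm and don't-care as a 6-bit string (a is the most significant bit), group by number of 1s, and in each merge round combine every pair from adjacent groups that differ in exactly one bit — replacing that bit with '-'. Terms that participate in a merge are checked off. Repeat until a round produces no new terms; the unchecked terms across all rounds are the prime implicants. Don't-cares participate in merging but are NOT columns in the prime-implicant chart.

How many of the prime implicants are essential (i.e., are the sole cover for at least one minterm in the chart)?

7

Round 0: 000100 001101✓ 010101 010110✓ 011010✓ 011011✓ 100000✓ 100001✓ 100110✓ 100111✓ 101001✓ 101010 101101✓ 110000✓ 110001✓ 110010✓ 110011✓ 110110✓ 111011✓ 111110✓ 111111✓
Round 1: -01101 -10110 -11011 01101- 1-0000✓ 1-0001✓ 1-0110 10-001 10000-✓ 10011- 101-01 11-011 11-110 110-10 1100-0✓ 1100-1✓ 11000-✓ 11001-✓ 111-11 11111-
Round 2: 1-000- 1100--
PIs = {-01101, -10110, -11011, 000100, 010101, 01101-, 1-000-, 1-0110, 10-001, 10011-, 101-01, 101010, 11-011, 11-110, 110-10, 1100--, 111-11, 11111-}
Coverage chart:
  m4: 000100 ←essential
  m13: -01101 ←essential
  m21: 010101 ←essential
  m26: 01101- ←essential
  m27: -11011,01101-
  m32: 1-000- ←essential
  m33: 1-000-,10-001
  m38: 1-0110,10011-
  m39: 10011- ←essential
  m41: 10-001,101-01
  m42: 101010 ←essential
  m45: -01101,101-01
  m48: 1-000-,1100--
  m49: 1-000-,1100--
  m50: 110-10,1100--
  m51: 11-011,1100--
  m59: -11011,11-011,111-11
  m62: 11-110,11111-
  m63: 111-11,11111-
Essential: -01101, 000100, 010101, 01101-, 1-000-, 10011-, 101010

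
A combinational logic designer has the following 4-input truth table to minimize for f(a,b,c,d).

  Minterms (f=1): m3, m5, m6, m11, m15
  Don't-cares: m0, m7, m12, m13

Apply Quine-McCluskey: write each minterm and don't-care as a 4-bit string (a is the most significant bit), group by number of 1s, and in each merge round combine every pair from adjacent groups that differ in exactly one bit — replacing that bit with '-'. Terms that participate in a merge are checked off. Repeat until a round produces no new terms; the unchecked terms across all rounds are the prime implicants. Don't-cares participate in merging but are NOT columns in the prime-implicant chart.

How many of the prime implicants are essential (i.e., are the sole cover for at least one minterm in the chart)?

Round 0: 0000 0011✓ 0101✓ 0110✓ 0111✓ 1011✓ 1100✓ 1101✓ 1111✓
Round 1: -011✓ -101✓ -111✓ 0-11✓ 01-1✓ 011- 1-11✓ 11-1✓ 110-
Round 2: --11 -1-1
PIs = {--11, -1-1, 0000, 011-, 110-}
Coverage chart:
  m3: --11 ←essential
  m5: -1-1 ←essential
  m6: 011- ←essential
  m11: --11 ←essential
  m15: --11,-1-1
Essential: --11, -1-1, 011-

3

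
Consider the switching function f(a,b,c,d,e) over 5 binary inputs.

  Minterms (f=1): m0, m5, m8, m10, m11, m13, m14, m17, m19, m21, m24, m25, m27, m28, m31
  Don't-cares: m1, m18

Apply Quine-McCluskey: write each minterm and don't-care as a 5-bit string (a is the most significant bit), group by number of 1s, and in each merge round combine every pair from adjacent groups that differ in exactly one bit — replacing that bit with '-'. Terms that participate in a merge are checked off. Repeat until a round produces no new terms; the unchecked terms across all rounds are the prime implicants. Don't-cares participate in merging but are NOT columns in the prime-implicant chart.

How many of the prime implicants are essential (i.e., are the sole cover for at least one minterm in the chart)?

size-2^0 implicants → 00000(✓)  00001(✓)  00101(✓)  01000(✓)  01010(✓)  01011(✓)  01101(✓)  01110(✓)  10001(✓)  10010(✓)  10011(✓)  10101(✓)  11000(✓)  11001(✓)  11011(✓)  11100(✓)  11111(✓)
size-2^1 implicants → -0001(✓)  -0101(✓)  -1000  -1011  0-000  0-101  00-01(✓)  0000-  01-10  010-0  0101-  1-001(✓)  1-011(✓)  10-01(✓)  100-1(✓)  1001-  11-00  11-11  110-1(✓)  1100-
size-2^2 implicants → -0-01  1-0-1
Unchecked terms (primes): -0-01, -1000, -1011, 0-000, 0-101, 0000-, 01-10, 010-0, 0101-, 1-0-1, 1001-, 11-00, 11-11, 1100-
Minterm coverage:
  m0 ⊆ 0-000,0000-
  m5 ⊆ -0-01,0-101
  m8 ⊆ -1000,0-000,010-0
  m10 ⊆ 01-10,010-0,0101-
  m11 ⊆ -1011,0101-
  m13 ⊆ 0-101 [E]
  m14 ⊆ 01-10 [E]
  m17 ⊆ -0-01,1-0-1
  m19 ⊆ 1-0-1,1001-
  m21 ⊆ -0-01 [E]
  m24 ⊆ -1000,11-00,1100-
  m25 ⊆ 1-0-1,1100-
  m27 ⊆ -1011,1-0-1,11-11
  m28 ⊆ 11-00 [E]
  m31 ⊆ 11-11 [E]
E = {-0-01, 0-101, 01-10, 11-00, 11-11}

5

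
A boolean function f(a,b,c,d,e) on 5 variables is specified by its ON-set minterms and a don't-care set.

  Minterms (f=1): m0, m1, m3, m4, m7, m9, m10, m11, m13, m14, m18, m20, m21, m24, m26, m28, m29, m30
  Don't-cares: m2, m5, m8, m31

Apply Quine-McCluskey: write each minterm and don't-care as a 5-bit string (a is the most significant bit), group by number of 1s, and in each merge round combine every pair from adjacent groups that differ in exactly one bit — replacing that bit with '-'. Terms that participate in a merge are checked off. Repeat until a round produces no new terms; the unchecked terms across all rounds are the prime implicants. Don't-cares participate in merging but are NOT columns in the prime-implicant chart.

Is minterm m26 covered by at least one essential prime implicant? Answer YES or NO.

YES

[col 0] 00000*, 00001*, 00010*, 00011*, 00100*, 00101*, 00111*, 01000*, 01001*, 01010*, 01011*, 01101*, 01110*, 10010*, 10100*, 10101*, 11000*, 11010*, 11100*, 11101*, 11110*, 11111*
[col 1] -0010*, -0100*, -0101*, -1000*, -1010*, -1101*, -1110*, 0-000*, 0-001*, 0-010*, 0-011*, 0-101*, 00-00*, 00-01*, 00-11*, 000-0*, 000-1*, 0000-*, 0001-*, 001-1*, 0010-*, 01-01*, 01-10*, 010-0*, 010-1*, 0100-*, 0101-*, 1-010*, 1-100*, 1-101*, 1010-*, 11-00*, 11-10*, 110-0*, 111-0*, 111-1*, 1110-*, 1111-*
[col 2] --010, --101, -010-, -1-10, -10-0, 0--01, 0-0-0*, 0-0-1*, 0-00-*, 0-01-*, 00--1, 00-0-, 000--*, 010--*, 1-10-, 11--0, 111--
[col 3] 0-0--
Prime implicants: --010, --101, -010-, -1-10, -10-0, 0--01, 0-0--, 00--1, 00-0-, 1-10-, 11--0, 111--
PI chart (minterm → PIs covering it):
  0 | 0-0--,00-0-
  1 | 0--01,0-0--,00--1,00-0-
  3 | 0-0--,00--1
  4 | -010-,00-0-
  7 | 00--1  (sole → essential)
  9 | 0--01,0-0--
  10 | --010,-1-10,-10-0,0-0--
  11 | 0-0--  (sole → essential)
  13 | --101,0--01
  14 | -1-10  (sole → essential)
  18 | --010  (sole → essential)
  20 | -010-,1-10-
  21 | --101,-010-,1-10-
  24 | -10-0,11--0
  26 | --010,-1-10,-10-0,11--0
  28 | 1-10-,11--0,111--
  29 | --101,1-10-,111--
  30 | -1-10,11--0,111--
Essential prime implicants: --010, -1-10, 0-0--, 00--1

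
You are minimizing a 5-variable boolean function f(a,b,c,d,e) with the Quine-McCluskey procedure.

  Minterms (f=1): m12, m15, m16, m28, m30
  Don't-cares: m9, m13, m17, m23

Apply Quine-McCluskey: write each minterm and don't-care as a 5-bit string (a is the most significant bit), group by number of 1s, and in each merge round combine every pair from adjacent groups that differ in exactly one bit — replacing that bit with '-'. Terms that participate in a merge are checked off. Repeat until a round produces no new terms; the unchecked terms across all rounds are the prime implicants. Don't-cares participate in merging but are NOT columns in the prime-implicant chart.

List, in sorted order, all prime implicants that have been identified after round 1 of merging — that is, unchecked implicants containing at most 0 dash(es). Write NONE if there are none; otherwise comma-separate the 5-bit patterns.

[col 0] 01001*, 01100*, 01101*, 01111*, 10000*, 10001*, 10111, 11100*, 11110*
[col 1] -1100, 01-01, 011-1, 0110-, 1000-, 111-0
Prime implicants: -1100, 01-01, 011-1, 0110-, 1000-, 10111, 111-0

10111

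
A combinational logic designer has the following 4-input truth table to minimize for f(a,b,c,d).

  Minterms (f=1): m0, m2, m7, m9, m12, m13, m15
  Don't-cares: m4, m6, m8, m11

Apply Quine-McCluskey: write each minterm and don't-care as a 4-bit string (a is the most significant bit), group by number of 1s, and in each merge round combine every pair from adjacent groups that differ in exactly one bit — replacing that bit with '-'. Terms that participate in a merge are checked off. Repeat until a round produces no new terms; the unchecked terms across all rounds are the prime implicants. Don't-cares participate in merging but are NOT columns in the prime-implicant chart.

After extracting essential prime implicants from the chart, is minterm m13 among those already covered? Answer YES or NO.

NO

[col 0] 0000*, 0010*, 0100*, 0110*, 0111*, 1000*, 1001*, 1011*, 1100*, 1101*, 1111*
[col 1] -000*, -100*, -111, 0-00*, 0-10*, 00-0*, 01-0*, 011-, 1-00*, 1-01*, 1-11*, 10-1*, 100-*, 11-1*, 110-*
[col 2] --00, 0--0, 1--1, 1-0-
Prime implicants: --00, -111, 0--0, 011-, 1--1, 1-0-
PI chart (minterm → PIs covering it):
  0 | --00,0--0
  2 | 0--0  (sole → essential)
  7 | -111,011-
  9 | 1--1,1-0-
  12 | --00,1-0-
  13 | 1--1,1-0-
  15 | -111,1--1
Essential prime implicants: 0--0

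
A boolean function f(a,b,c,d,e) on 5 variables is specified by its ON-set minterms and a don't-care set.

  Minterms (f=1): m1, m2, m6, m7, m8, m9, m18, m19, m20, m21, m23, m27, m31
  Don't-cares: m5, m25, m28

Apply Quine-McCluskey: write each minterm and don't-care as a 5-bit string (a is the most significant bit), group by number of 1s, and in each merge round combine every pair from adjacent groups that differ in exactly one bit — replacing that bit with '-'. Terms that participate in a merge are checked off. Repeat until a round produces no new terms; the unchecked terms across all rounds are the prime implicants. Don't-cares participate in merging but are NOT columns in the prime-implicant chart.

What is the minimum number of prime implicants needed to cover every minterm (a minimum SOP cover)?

size-2^0 implicants → 00001(✓)  00010(✓)  00101(✓)  00110(✓)  00111(✓)  01000(✓)  01001(✓)  10010(✓)  10011(✓)  10100(✓)  10101(✓)  10111(✓)  11001(✓)  11011(✓)  11100(✓)  11111(✓)
size-2^1 implicants → -0010  -0101(✓)  -0111(✓)  -1001  0-001  00-01  00-10  001-1(✓)  0011-  0100-  1-011(✓)  1-100  1-111(✓)  10-11(✓)  1001-  101-1(✓)  1010-  11-11(✓)  110-1
size-2^2 implicants → -01-1  1--11
Unchecked terms (primes): -0010, -01-1, -1001, 0-001, 00-01, 00-10, 0011-, 0100-, 1--11, 1-100, 1001-, 1010-, 110-1
Minterm coverage:
  m1 ⊆ 0-001,00-01
  m2 ⊆ -0010,00-10
  m6 ⊆ 00-10,0011-
  m7 ⊆ -01-1,0011-
  m8 ⊆ 0100- [E]
  m9 ⊆ -1001,0-001,0100-
  m18 ⊆ -0010,1001-
  m19 ⊆ 1--11,1001-
  m20 ⊆ 1-100,1010-
  m21 ⊆ -01-1,1010-
  m23 ⊆ -01-1,1--11
  m27 ⊆ 1--11,110-1
  m31 ⊆ 1--11 [E]
E = {0100-, 1--11}
Petrick residual → -0010, 0-001, 0011-, 1010-
Cover = b'c'de' + a'c'd'e + a'b'cd + a'bc'd' + ade + ab'cd'  |cover|=6

6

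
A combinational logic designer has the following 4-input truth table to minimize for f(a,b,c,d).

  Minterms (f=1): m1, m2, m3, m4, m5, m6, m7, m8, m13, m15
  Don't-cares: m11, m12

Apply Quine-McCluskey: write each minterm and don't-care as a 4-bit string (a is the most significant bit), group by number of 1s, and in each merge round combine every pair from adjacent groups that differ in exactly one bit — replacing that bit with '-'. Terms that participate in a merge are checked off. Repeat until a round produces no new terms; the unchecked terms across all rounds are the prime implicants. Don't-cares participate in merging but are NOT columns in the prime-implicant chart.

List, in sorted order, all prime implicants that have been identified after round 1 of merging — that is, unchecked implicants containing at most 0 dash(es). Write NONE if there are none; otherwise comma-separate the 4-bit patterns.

[col 0] 0001*, 0010*, 0011*, 0100*, 0101*, 0110*, 0111*, 1000*, 1011*, 1100*, 1101*, 1111*
[col 1] -011*, -100*, -101*, -111*, 0-01*, 0-10*, 0-11*, 00-1*, 001-*, 01-0*, 01-1*, 010-*, 011-*, 1-00, 1-11*, 11-1*, 110-*
[col 2] --11, -1-1, -10-, 0--1, 0-1-, 01--
Prime implicants: --11, -1-1, -10-, 0--1, 0-1-, 01--, 1-00

NONE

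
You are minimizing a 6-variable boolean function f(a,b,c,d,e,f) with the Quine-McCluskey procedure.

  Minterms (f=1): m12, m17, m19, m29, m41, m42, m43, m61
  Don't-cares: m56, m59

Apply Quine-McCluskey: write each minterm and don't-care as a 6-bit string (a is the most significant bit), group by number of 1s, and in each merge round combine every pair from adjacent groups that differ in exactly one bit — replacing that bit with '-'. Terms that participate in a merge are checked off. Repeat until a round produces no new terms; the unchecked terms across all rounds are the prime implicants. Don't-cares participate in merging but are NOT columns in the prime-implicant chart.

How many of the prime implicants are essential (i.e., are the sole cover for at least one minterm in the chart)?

5

Round 0: 001100 010001✓ 010011✓ 011101✓ 101001✓ 101010✓ 101011✓ 111000 111011✓ 111101✓
Round 1: -11101 0100-1 1-1011 1010-1 10101-
PIs = {-11101, 001100, 0100-1, 1-1011, 1010-1, 10101-, 111000}
Coverage chart:
  m12: 001100 ←essential
  m17: 0100-1 ←essential
  m19: 0100-1 ←essential
  m29: -11101 ←essential
  m41: 1010-1 ←essential
  m42: 10101- ←essential
  m43: 1-1011,1010-1,10101-
  m61: -11101 ←essential
Essential: -11101, 001100, 0100-1, 1010-1, 10101-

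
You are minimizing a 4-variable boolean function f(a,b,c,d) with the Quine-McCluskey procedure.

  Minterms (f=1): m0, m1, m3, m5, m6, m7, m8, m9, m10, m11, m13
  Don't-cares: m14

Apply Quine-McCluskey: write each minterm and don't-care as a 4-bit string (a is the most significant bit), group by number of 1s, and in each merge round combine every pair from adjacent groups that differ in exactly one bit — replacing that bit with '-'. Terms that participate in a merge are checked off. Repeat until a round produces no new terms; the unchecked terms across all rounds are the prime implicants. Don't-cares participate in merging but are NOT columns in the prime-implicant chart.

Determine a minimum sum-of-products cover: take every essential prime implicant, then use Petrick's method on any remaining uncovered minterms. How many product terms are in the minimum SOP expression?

5

size-2^0 implicants → 0000(✓)  0001(✓)  0011(✓)  0101(✓)  0110(✓)  0111(✓)  1000(✓)  1001(✓)  1010(✓)  1011(✓)  1101(✓)  1110(✓)
size-2^1 implicants → -000(✓)  -001(✓)  -011(✓)  -101(✓)  -110  0-01(✓)  0-11(✓)  00-1(✓)  000-(✓)  01-1(✓)  011-  1-01(✓)  1-10  10-0(✓)  10-1(✓)  100-(✓)  101-(✓)
size-2^2 implicants → --01  -0-1  -00-  0--1  10--
Unchecked terms (primes): --01, -0-1, -00-, -110, 0--1, 011-, 1-10, 10--
Minterm coverage:
  m0 ⊆ -00- [E]
  m1 ⊆ --01,-0-1,-00-,0--1
  m3 ⊆ -0-1,0--1
  m5 ⊆ --01,0--1
  m6 ⊆ -110,011-
  m7 ⊆ 0--1,011-
  m8 ⊆ -00-,10--
  m9 ⊆ --01,-0-1,-00-,10--
  m10 ⊆ 1-10,10--
  m11 ⊆ -0-1,10--
  m13 ⊆ --01 [E]
E = {--01, -00-}
Petrick residual → -0-1, 011-, 1-10
Cover = c'd + b'd + b'c' + a'bc + acd'  |cover|=5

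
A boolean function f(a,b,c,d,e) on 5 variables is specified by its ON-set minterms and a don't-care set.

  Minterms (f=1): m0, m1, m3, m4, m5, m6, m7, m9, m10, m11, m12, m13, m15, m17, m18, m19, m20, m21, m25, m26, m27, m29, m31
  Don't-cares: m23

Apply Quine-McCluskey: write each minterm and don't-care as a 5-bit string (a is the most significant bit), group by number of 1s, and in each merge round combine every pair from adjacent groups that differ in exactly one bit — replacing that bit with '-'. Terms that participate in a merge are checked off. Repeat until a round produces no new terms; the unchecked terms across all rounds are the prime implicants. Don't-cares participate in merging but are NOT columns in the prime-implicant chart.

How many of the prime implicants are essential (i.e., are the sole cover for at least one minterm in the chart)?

size-2^0 implicants → 00000(✓)  00001(✓)  00011(✓)  00100(✓)  00101(✓)  00110(✓)  00111(✓)  01001(✓)  01010(✓)  01011(✓)  01100(✓)  01101(✓)  01111(✓)  10001(✓)  10010(✓)  10011(✓)  10100(✓)  10101(✓)  10111(✓)  11001(✓)  11010(✓)  11011(✓)  11101(✓)  11111(✓)
size-2^1 implicants → -0001(✓)  -0011(✓)  -0100(✓)  -0101(✓)  -0111(✓)  -1001(✓)  -1010(✓)  -1011(✓)  -1101(✓)  -1111(✓)  0-001(✓)  0-011(✓)  0-100(✓)  0-101(✓)  0-111(✓)  00-00(✓)  00-01(✓)  00-11(✓)  000-1(✓)  0000-(✓)  001-0(✓)  001-1(✓)  0010-(✓)  0011-(✓)  01-01(✓)  01-11(✓)  010-1(✓)  0101-(✓)  011-1(✓)  0110-(✓)  1-001(✓)  1-010(✓)  1-011(✓)  1-101(✓)  1-111(✓)  10-01(✓)  10-11(✓)  100-1(✓)  1001-(✓)  101-1(✓)  1010-(✓)  11-01(✓)  11-11(✓)  110-1(✓)  1101-(✓)  111-1(✓)
size-2^2 implicants → --001(✓)  --011(✓)  --101(✓)  --111(✓)  -0-01(✓)  -0-11(✓)  -00-1(✓)  -01-1(✓)  -010-  -1-01(✓)  -1-11(✓)  -10-1(✓)  -101-  -11-1(✓)  0--01(✓)  0--11(✓)  0-0-1(✓)  0-1-1(✓)  0-10-  00--1(✓)  00-0-  001--  01--1(✓)  1--01(✓)  1--11(✓)  1-0-1(✓)  1-01-  1-1-1(✓)  10--1(✓)  11--1(✓)
size-2^3 implicants → ---01(✓)  ---11(✓)  --0-1(✓)  --1-1(✓)  -0--1(✓)  -1--1(✓)  0---1(✓)  1---1(✓)
size-2^4 implicants → ----1
Unchecked terms (primes): ----1, -010-, -101-, 0-10-, 00-0-, 001--, 1-01-
Minterm coverage:
  m0 ⊆ 00-0- [E]
  m1 ⊆ ----1,00-0-
  m3 ⊆ ----1 [E]
  m4 ⊆ -010-,0-10-,00-0-,001--
  m5 ⊆ ----1,-010-,0-10-,00-0-,001--
  m6 ⊆ 001-- [E]
  m7 ⊆ ----1,001--
  m9 ⊆ ----1 [E]
  m10 ⊆ -101- [E]
  m11 ⊆ ----1,-101-
  m12 ⊆ 0-10- [E]
  m13 ⊆ ----1,0-10-
  m15 ⊆ ----1 [E]
  m17 ⊆ ----1 [E]
  m18 ⊆ 1-01- [E]
  m19 ⊆ ----1,1-01-
  m20 ⊆ -010- [E]
  m21 ⊆ ----1,-010-
  m25 ⊆ ----1 [E]
  m26 ⊆ -101-,1-01-
  m27 ⊆ ----1,-101-,1-01-
  m29 ⊆ ----1 [E]
  m31 ⊆ ----1 [E]
E = {----1, -010-, -101-, 0-10-, 00-0-, 001--, 1-01-}

7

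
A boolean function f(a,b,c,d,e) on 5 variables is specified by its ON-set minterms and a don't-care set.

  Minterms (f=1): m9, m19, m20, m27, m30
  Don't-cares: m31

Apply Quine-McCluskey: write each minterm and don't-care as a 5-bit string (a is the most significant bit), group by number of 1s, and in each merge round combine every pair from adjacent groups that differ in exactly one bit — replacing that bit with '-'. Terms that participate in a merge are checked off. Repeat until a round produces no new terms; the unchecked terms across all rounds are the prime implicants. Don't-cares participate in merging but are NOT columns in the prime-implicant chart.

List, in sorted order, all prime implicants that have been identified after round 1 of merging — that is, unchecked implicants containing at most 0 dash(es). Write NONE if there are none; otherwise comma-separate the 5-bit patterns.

01001, 10100

Round 0: 01001 10011✓ 10100 11011✓ 11110✓ 11111✓
Round 1: 1-011 11-11 1111-
PIs = {01001, 1-011, 10100, 11-11, 1111-}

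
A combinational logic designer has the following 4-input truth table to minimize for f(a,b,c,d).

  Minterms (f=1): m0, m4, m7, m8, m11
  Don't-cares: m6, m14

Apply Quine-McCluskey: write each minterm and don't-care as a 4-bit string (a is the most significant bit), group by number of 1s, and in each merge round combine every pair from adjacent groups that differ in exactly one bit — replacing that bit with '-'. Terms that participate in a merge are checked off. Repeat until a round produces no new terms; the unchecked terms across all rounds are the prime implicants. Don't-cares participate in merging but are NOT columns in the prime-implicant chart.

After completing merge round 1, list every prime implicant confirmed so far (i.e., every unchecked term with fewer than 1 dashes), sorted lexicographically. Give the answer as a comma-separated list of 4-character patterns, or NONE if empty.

Round 0: 0000✓ 0100✓ 0110✓ 0111✓ 1000✓ 1011 1110✓
Round 1: -000 -110 0-00 01-0 011-
PIs = {-000, -110, 0-00, 01-0, 011-, 1011}

1011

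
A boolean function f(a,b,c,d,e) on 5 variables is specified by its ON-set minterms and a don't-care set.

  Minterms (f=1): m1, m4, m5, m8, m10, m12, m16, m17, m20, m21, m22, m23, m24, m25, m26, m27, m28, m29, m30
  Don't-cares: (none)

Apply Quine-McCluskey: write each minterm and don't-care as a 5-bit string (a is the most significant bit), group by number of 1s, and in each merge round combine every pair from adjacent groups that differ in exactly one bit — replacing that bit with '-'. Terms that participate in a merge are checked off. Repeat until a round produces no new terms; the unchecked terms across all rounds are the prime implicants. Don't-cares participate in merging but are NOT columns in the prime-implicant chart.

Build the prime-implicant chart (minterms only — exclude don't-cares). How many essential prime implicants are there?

5

Round 0: 00001✓ 00100✓ 00101✓ 01000✓ 01010✓ 01100✓ 10000✓ 10001✓ 10100✓ 10101✓ 10110✓ 10111✓ 11000✓ 11001✓ 11010✓ 11011✓ 11100✓ 11101✓ 11110✓
Round 1: -0001✓ -0100✓ -0101✓ -1000✓ -1010✓ -1100✓ 0-100✓ 00-01✓ 0010-✓ 01-00✓ 010-0✓ 1-000✓ 1-001✓ 1-100✓ 1-101✓ 1-110✓ 10-00✓ 10-01✓ 1000-✓ 101-0✓ 101-1✓ 1010-✓ 1011-✓ 11-00✓ 11-01✓ 11-10✓ 110-0✓ 110-1✓ 1100-✓ 1101-✓ 111-0✓ 1110-✓
Round 2: --100 -0-01 -010- -1-00 -10-0 1--00✓ 1--01✓ 1-00-✓ 1-1-0 1-10-✓ 10-0-✓ 101-- 11--0 11-0-✓ 110--
Round 3: 1--0-
PIs = {--100, -0-01, -010-, -1-00, -10-0, 1--0-, 1-1-0, 101--, 11--0, 110--}
Coverage chart:
  m1: -0-01 ←essential
  m4: --100,-010-
  m5: -0-01,-010-
  m8: -1-00,-10-0
  m10: -10-0 ←essential
  m12: --100,-1-00
  m16: 1--0- ←essential
  m17: -0-01,1--0-
  m20: --100,-010-,1--0-,1-1-0,101--
  m21: -0-01,-010-,1--0-,101--
  m22: 1-1-0,101--
  m23: 101-- ←essential
  m24: -1-00,-10-0,1--0-,11--0,110--
  m25: 1--0-,110--
  m26: -10-0,11--0,110--
  m27: 110-- ←essential
  m28: --100,-1-00,1--0-,1-1-0,11--0
  m29: 1--0- ←essential
  m30: 1-1-0,11--0
Essential: -0-01, -10-0, 1--0-, 101--, 110--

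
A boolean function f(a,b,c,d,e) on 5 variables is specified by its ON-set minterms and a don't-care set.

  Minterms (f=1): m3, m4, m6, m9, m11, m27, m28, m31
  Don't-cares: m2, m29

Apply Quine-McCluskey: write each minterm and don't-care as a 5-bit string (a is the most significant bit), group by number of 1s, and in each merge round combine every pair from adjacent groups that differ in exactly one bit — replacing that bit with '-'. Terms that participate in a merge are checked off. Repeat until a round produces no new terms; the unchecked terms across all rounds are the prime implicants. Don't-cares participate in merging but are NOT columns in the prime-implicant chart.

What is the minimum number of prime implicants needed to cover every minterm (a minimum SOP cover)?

5

Round 0: 00010✓ 00011✓ 00100✓ 00110✓ 01001✓ 01011✓ 11011✓ 11100✓ 11101✓ 11111✓
Round 1: -1011 0-011 00-10 0001- 001-0 010-1 11-11 111-1 1110-
PIs = {-1011, 0-011, 00-10, 0001-, 001-0, 010-1, 11-11, 111-1, 1110-}
Coverage chart:
  m3: 0-011,0001-
  m4: 001-0 ←essential
  m6: 00-10,001-0
  m9: 010-1 ←essential
  m11: -1011,0-011,010-1
  m27: -1011,11-11
  m28: 1110- ←essential
  m31: 11-11,111-1
Essential: 001-0, 010-1, 1110-
Petrick residual → 0-011, 11-11
Min cover (5 terms): a'c'de + a'b'ce' + a'bc'e + abde + abcd'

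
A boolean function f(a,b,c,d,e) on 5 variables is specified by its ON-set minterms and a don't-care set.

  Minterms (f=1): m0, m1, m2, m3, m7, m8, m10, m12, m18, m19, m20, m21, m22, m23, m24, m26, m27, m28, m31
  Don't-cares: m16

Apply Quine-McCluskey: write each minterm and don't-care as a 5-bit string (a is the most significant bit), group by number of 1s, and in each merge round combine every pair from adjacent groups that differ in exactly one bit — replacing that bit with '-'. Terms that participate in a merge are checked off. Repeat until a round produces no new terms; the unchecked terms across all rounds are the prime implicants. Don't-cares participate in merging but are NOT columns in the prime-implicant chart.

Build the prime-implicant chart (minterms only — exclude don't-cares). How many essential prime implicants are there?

[col 0] 00000*, 00001*, 00010*, 00011*, 00111*, 01000*, 01010*, 01100*, 10000*, 10010*, 10011*, 10100*, 10101*, 10110*, 10111*, 11000*, 11010*, 11011*, 11100*, 11111*
[col 1] -0000*, -0010*, -0011*, -0111*, -1000*, -1010*, -1100*, 0-000*, 0-010*, 00-11*, 000-0*, 000-1*, 0000-*, 0001-*, 01-00*, 010-0*, 1-000*, 1-010*, 1-011*, 1-100*, 1-111*, 10-00*, 10-10*, 10-11*, 100-0*, 1001-*, 101-0*, 101-1*, 1010-*, 1011-*, 11-00*, 11-11*, 110-0*, 1101-*
[col 2] --000*, --010*, -0-11, -00-0*, -001-, -1-00, -10-0*, 0-0-0*, 000--, 1--00, 1--11, 1-0-0*, 1-01-, 10--0, 10-1-, 101--
[col 3] --0-0
Prime implicants: --0-0, -0-11, -001-, -1-00, 000--, 1--00, 1--11, 1-01-, 10--0, 10-1-, 101--
PI chart (minterm → PIs covering it):
  0 | --0-0,000--
  1 | 000--  (sole → essential)
  2 | --0-0,-001-,000--
  3 | -0-11,-001-,000--
  7 | -0-11  (sole → essential)
  8 | --0-0,-1-00
  10 | --0-0  (sole → essential)
  12 | -1-00  (sole → essential)
  18 | --0-0,-001-,1-01-,10--0,10-1-
  19 | -0-11,-001-,1--11,1-01-,10-1-
  20 | 1--00,10--0,101--
  21 | 101--  (sole → essential)
  22 | 10--0,10-1-,101--
  23 | -0-11,1--11,10-1-,101--
  24 | --0-0,-1-00,1--00
  26 | --0-0,1-01-
  27 | 1--11,1-01-
  28 | -1-00,1--00
  31 | 1--11  (sole → essential)
Essential prime implicants: --0-0, -0-11, -1-00, 000--, 1--11, 101--

6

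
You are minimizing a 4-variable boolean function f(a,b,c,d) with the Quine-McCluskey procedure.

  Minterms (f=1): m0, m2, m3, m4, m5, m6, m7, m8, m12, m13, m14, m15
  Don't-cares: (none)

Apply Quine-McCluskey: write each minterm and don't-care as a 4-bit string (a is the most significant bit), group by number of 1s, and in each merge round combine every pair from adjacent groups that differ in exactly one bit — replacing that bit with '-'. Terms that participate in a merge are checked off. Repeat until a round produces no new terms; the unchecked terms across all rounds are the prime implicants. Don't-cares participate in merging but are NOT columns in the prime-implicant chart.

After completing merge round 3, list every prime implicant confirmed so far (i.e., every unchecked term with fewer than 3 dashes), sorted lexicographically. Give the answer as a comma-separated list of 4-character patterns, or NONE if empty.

--00, 0--0, 0-1-

[col 0] 0000*, 0010*, 0011*, 0100*, 0101*, 0110*, 0111*, 1000*, 1100*, 1101*, 1110*, 1111*
[col 1] -000*, -100*, -101*, -110*, -111*, 0-00*, 0-10*, 0-11*, 00-0*, 001-*, 01-0*, 01-1*, 010-*, 011-*, 1-00*, 11-0*, 11-1*, 110-*, 111-*
[col 2] --00, -1-0*, -1-1*, -10-*, -11-*, 0--0, 0-1-, 01--*, 11--*
[col 3] -1--
Prime implicants: --00, -1--, 0--0, 0-1-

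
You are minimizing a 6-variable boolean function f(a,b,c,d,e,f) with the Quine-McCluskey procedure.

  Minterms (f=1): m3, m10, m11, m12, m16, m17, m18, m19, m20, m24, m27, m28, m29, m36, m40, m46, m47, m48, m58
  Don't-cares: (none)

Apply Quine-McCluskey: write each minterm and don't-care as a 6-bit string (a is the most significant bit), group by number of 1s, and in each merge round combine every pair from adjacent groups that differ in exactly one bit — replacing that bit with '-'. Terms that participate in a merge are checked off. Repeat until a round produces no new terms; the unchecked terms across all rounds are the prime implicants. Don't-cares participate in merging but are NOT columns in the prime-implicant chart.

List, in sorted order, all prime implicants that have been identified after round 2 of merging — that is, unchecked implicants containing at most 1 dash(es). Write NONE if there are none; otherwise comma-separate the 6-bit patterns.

[col 0] 000011*, 001010*, 001011*, 001100*, 010000*, 010001*, 010010*, 010011*, 010100*, 011000*, 011011*, 011100*, 011101*, 100100, 101000, 101110*, 101111*, 110000*, 111010
[col 1] -10000, 0-0011*, 0-1011*, 0-1100, 00-011*, 00101-, 01-000*, 01-011*, 01-100*, 010-00*, 0100-0*, 0100-1*, 01000-*, 01001-*, 011-00*, 01110-, 10111-
[col 2] 0--011, 01--00, 0100--
Prime implicants: -10000, 0--011, 0-1100, 00101-, 01--00, 0100--, 01110-, 100100, 101000, 10111-, 111010

-10000, 0-1100, 00101-, 01110-, 100100, 101000, 10111-, 111010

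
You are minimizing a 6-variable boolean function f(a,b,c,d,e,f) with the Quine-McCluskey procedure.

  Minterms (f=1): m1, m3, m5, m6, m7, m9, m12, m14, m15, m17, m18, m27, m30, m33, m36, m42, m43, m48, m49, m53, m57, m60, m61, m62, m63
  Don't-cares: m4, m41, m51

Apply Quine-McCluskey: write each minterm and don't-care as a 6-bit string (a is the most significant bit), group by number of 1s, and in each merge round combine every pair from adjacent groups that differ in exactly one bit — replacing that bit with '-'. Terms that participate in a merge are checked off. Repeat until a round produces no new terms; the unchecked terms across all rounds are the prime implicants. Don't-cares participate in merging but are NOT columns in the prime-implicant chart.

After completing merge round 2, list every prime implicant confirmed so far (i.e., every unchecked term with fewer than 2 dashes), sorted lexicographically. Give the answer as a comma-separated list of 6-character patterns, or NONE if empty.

Round 0: 000001✓ 000011✓ 000100✓ 000101✓ 000110✓ 000111✓ 001001✓ 001100✓ 001110✓ 001111✓ 010001✓ 010010 011011 011110✓ 100001✓ 100100✓ 101001✓ 101010✓ 101011✓ 110000✓ 110001✓ 110011✓ 110101✓ 111001✓ 111100✓ 111101✓ 111110✓ 111111✓
Round 1: -00001✓ -00100 -01001✓ -10001✓ -11110 0-0001✓ 0-1110 00-001✓ 00-100✓ 00-110✓ 00-111✓ 000-01✓ 000-11✓ 0000-1✓ 0001-0✓ 0001-1✓ 00010-✓ 00011-✓ 0011-0✓ 00111-✓ 1-0001✓ 1-1001✓ 10-001✓ 1010-1 10101- 11-001✓ 11-101✓ 110-01✓ 1100-1 11000- 111-01✓ 1111-0✓ 1111-1✓ 11110-✓ 11111-✓
Round 2: --0001 -0-001 00-1-0 00-11- 000--1 0001-- 1--001 11--01 1111--
PIs = {--0001, -0-001, -00100, -11110, 0-1110, 00-1-0, 00-11-, 000--1, 0001--, 010010, 011011, 1--001, 1010-1, 10101-, 11--01, 1100-1, 11000-, 1111--}

-00100, -11110, 0-1110, 010010, 011011, 1010-1, 10101-, 1100-1, 11000-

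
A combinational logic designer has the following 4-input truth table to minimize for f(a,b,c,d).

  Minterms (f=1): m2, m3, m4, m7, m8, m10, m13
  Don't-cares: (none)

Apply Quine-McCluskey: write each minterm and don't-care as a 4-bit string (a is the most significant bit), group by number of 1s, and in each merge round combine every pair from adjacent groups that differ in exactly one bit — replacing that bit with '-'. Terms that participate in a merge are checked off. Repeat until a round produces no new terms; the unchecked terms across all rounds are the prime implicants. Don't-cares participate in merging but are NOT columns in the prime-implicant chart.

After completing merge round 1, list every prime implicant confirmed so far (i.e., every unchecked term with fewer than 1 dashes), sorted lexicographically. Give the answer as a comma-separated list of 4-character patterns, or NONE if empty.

[col 0] 0010*, 0011*, 0100, 0111*, 1000*, 1010*, 1101
[col 1] -010, 0-11, 001-, 10-0
Prime implicants: -010, 0-11, 001-, 0100, 10-0, 1101

0100, 1101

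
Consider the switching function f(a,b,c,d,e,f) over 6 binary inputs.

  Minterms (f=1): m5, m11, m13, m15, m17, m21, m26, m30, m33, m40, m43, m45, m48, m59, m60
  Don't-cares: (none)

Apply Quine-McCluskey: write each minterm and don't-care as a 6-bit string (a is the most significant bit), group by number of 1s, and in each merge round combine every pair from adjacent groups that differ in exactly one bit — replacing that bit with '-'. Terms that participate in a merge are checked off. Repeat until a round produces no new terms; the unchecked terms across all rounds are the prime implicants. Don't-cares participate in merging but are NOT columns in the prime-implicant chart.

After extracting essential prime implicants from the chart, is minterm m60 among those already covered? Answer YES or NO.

YES

size-2^0 implicants → 000101(✓)  001011(✓)  001101(✓)  001111(✓)  010001(✓)  010101(✓)  011010(✓)  011110(✓)  100001  101000  101011(✓)  101101(✓)  110000  111011(✓)  111100
size-2^1 implicants → -01011  -01101  0-0101  00-101  001-11  0011-1  010-01  011-10  1-1011
Unchecked terms (primes): -01011, -01101, 0-0101, 00-101, 001-11, 0011-1, 010-01, 011-10, 1-1011, 100001, 101000, 110000, 111100
Minterm coverage:
  m5 ⊆ 0-0101,00-101
  m11 ⊆ -01011,001-11
  m13 ⊆ -01101,00-101,0011-1
  m15 ⊆ 001-11,0011-1
  m17 ⊆ 010-01 [E]
  m21 ⊆ 0-0101,010-01
  m26 ⊆ 011-10 [E]
  m30 ⊆ 011-10 [E]
  m33 ⊆ 100001 [E]
  m40 ⊆ 101000 [E]
  m43 ⊆ -01011,1-1011
  m45 ⊆ -01101 [E]
  m48 ⊆ 110000 [E]
  m59 ⊆ 1-1011 [E]
  m60 ⊆ 111100 [E]
E = {-01101, 010-01, 011-10, 1-1011, 100001, 101000, 110000, 111100}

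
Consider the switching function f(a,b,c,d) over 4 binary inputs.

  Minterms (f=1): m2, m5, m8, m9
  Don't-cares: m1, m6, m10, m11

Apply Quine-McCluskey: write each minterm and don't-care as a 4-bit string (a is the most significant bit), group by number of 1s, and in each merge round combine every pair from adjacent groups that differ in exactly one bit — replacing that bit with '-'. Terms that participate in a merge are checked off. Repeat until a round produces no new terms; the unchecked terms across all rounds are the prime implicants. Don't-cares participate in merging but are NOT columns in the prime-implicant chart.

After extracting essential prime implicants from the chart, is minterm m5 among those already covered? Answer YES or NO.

YES

Round 0: 0001✓ 0010✓ 0101✓ 0110✓ 1000✓ 1001✓ 1010✓ 1011✓
Round 1: -001 -010 0-01 0-10 10-0✓ 10-1✓ 100-✓ 101-✓
Round 2: 10--
PIs = {-001, -010, 0-01, 0-10, 10--}
Coverage chart:
  m2: -010,0-10
  m5: 0-01 ←essential
  m8: 10-- ←essential
  m9: -001,10--
Essential: 0-01, 10--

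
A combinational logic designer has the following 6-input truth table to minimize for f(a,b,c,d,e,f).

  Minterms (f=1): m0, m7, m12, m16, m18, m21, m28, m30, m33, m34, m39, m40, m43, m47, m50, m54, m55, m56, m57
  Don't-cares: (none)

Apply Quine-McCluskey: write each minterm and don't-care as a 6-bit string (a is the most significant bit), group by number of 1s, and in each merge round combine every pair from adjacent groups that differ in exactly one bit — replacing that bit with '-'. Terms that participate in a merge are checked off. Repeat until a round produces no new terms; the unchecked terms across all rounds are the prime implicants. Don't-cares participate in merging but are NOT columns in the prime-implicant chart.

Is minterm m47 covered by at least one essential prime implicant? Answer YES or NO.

size-2^0 implicants → 000000(✓)  000111(✓)  001100(✓)  010000(✓)  010010(✓)  010101  011100(✓)  011110(✓)  100001  100010(✓)  100111(✓)  101000(✓)  101011(✓)  101111(✓)  110010(✓)  110110(✓)  110111(✓)  111000(✓)  111001(✓)
size-2^1 implicants → -00111  -10010  0-0000  0-1100  0100-0  0111-0  1-0010  1-0111  1-1000  10-111  101-11  110-10  11011-  11100-
Unchecked terms (primes): -00111, -10010, 0-0000, 0-1100, 0100-0, 010101, 0111-0, 1-0010, 1-0111, 1-1000, 10-111, 100001, 101-11, 110-10, 11011-, 11100-
Minterm coverage:
  m0 ⊆ 0-0000 [E]
  m7 ⊆ -00111 [E]
  m12 ⊆ 0-1100 [E]
  m16 ⊆ 0-0000,0100-0
  m18 ⊆ -10010,0100-0
  m21 ⊆ 010101 [E]
  m28 ⊆ 0-1100,0111-0
  m30 ⊆ 0111-0 [E]
  m33 ⊆ 100001 [E]
  m34 ⊆ 1-0010 [E]
  m39 ⊆ -00111,1-0111,10-111
  m40 ⊆ 1-1000 [E]
  m43 ⊆ 101-11 [E]
  m47 ⊆ 10-111,101-11
  m50 ⊆ -10010,1-0010,110-10
  m54 ⊆ 110-10,11011-
  m55 ⊆ 1-0111,11011-
  m56 ⊆ 1-1000,11100-
  m57 ⊆ 11100- [E]
E = {-00111, 0-0000, 0-1100, 010101, 0111-0, 1-0010, 1-1000, 100001, 101-11, 11100-}

YES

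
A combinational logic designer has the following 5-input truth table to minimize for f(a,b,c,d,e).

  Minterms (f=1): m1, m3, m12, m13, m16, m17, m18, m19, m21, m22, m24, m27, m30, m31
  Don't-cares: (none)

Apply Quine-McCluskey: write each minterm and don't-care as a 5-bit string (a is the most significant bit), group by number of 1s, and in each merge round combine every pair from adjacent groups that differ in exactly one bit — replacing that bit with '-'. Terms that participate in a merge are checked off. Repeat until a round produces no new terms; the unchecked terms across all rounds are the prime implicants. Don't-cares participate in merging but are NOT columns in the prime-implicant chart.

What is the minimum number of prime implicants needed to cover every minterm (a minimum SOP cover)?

7

[col 0] 00001*, 00011*, 01100*, 01101*, 10000*, 10001*, 10010*, 10011*, 10101*, 10110*, 11000*, 11011*, 11110*, 11111*
[col 1] -0001*, -0011*, 000-1*, 0110-, 1-000, 1-011, 1-110, 10-01, 10-10, 100-0*, 100-1*, 1000-*, 1001-*, 11-11, 1111-
[col 2] -00-1, 100--
Prime implicants: -00-1, 0110-, 1-000, 1-011, 1-110, 10-01, 10-10, 100--, 11-11, 1111-
PI chart (minterm → PIs covering it):
  1 | -00-1  (sole → essential)
  3 | -00-1  (sole → essential)
  12 | 0110-  (sole → essential)
  13 | 0110-  (sole → essential)
  16 | 1-000,100--
  17 | -00-1,10-01,100--
  18 | 10-10,100--
  19 | -00-1,1-011,100--
  21 | 10-01  (sole → essential)
  22 | 1-110,10-10
  24 | 1-000  (sole → essential)
  27 | 1-011,11-11
  30 | 1-110,1111-
  31 | 11-11,1111-
Essential prime implicants: -00-1, 0110-, 1-000, 10-01
Petrick residual → 1-011, 10-10, 1111-
Minimum SOP uses 7 PIs: b'c'e + a'bcd' + ac'd'e' + ac'de + ab'd'e + ab'de' + abcd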